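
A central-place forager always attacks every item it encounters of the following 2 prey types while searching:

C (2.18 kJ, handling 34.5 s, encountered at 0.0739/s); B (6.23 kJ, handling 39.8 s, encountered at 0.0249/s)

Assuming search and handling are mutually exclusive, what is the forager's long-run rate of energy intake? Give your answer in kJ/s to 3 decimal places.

Energy encountered per unit search time: 0.0739×2.18 + 0.0249×6.23 = 0.3162 kJ/s.
Handling time per unit search time: 0.0739×34.5 + 0.0249×39.8 = 3.541.
Rate = 0.3162/(1 + 3.541) = 0.06965 kJ/s.

0.070 kJ/s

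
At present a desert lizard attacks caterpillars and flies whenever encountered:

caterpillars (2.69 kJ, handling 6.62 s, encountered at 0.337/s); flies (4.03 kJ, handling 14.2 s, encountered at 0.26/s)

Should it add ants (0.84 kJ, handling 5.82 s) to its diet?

Intake rate on the current diet: R = (0.337×2.69 + 0.26×4.03) / (1 + 0.337×6.62 + 0.26×14.2) = 1.954/6.923 = 0.2823 kJ/s.
ants: E/h = 0.84/5.82 = 0.1443 kJ/s.
Since 0.1443 < R, time spent handling ants is better spent searching.

No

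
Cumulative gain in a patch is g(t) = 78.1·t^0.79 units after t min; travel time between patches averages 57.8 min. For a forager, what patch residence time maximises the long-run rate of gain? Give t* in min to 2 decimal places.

217.44 min

Maximise g(t)/(T+t): set derivative to zero → g'(t)(T+t) = g(t).
g'(t) = 0.79·78.1·t^-0.21. Setting 0.79·78.1·t^-0.21 = 78.1·t^0.79/(57.8+t) gives 0.79(57.8+t) = t, so 0.21·t = 0.79×57.8.
t* = 0.79×57.8/0.21 = 217.4 min.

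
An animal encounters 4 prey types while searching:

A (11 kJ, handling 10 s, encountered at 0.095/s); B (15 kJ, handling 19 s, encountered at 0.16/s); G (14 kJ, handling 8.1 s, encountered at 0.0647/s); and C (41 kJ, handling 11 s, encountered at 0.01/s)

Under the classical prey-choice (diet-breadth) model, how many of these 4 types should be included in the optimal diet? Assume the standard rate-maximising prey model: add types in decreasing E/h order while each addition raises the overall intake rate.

3

Profitabilities (E/h, kJ/s): C 3.73, G 1.73, A 1.1, B 0.789. Add prey in this order while the next type's profitability exceeds the intake rate on those already taken.
Rate on top 1: 0.3694. G: 1.73 > 0.3694 → include.
Rate on top 2: 0.8052. A: 1.1 > 0.8052 → include.
Rate on top 3: 0.9136. B: 0.789 < 0.9136 → exclude; stop.
Optimal diet: C, G, A — 3 of 4 types.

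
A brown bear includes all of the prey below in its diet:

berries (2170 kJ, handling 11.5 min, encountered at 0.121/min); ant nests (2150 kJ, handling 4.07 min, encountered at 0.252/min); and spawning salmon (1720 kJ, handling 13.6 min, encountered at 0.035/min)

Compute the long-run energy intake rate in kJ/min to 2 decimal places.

222.08 kJ/min

Energy encountered per unit search time: 0.121×2170 + 0.252×2150 + 0.035×1720 = 864.6 kJ/min.
Handling time per unit search time: 0.121×11.5 + 0.252×4.07 + 0.035×13.6 = 2.893.
Rate = 864.6/(1 + 2.893) = 222.1 kJ/min.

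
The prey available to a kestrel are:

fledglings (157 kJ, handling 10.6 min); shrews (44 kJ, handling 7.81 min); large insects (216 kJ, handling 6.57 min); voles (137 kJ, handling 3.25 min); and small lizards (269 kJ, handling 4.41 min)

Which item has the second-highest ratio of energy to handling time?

voles

In descending order of E/h:
small lizards: 269/4.41 = 61 kJ/min
voles: 137/3.25 = 42.2 kJ/min
large insects: 216/6.57 = 32.9 kJ/min
fledglings: 157/10.6 = 14.8 kJ/min
shrews: 44/7.81 = 5.63 kJ/min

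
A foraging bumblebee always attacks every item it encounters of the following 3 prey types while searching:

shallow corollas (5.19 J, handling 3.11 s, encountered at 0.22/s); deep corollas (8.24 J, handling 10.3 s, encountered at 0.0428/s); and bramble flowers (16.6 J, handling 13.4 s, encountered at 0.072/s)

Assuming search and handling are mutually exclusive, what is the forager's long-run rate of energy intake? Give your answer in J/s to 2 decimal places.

0.87 J/s

R = (0.22×5.19 + 0.0428×8.24 + 0.072×16.6) / (1 + 0.22×3.11 + 0.0428×10.3 + 0.072×13.4) = 2.69/3.09 = 0.8705 J/s.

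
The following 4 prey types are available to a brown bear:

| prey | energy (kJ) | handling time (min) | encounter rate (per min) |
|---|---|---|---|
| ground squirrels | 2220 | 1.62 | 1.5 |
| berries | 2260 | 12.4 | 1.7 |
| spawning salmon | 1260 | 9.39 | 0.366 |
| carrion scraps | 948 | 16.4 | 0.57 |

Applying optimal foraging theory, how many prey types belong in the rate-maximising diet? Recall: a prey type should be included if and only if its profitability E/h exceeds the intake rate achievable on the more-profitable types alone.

1

Profitabilities (E/h, kJ/min): ground squirrels 1.37e+03, berries 182, spawning salmon 134, carrion scraps 57.8. Add prey in this order while the next type's profitability exceeds the intake rate on those already taken.
Rate on top 1: 970.8. berries: 182 < 970.8 → exclude; stop.
Optimal diet: ground squirrels — 1 of 4 types.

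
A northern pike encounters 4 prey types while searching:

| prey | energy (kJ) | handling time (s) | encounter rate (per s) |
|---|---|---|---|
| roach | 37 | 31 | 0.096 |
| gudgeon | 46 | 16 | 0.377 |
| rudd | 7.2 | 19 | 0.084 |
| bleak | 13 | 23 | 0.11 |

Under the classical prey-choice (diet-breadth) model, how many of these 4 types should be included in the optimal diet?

Profitabilities (E/h, kJ/s): gudgeon 2.88, roach 1.19, bleak 0.565, rudd 0.379. Add prey in this order while the next type's profitability exceeds the intake rate on those already taken.
Rate on top 1: 2.466. roach: 1.19 < 2.466 → exclude; stop.
Optimal diet: gudgeon — 1 of 4 types.

1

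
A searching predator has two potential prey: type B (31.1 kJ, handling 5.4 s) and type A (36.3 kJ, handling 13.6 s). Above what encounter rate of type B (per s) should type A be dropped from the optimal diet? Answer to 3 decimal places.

At the threshold, the rate on type B alone equals the profitability of type A: λ·31.1/(1 + λ·5.4) = 36.3/13.6 = 2.669.
Rearranging, λ(31.1 − 2.669×5.4) = 2.669, so λ = 2.669/16.69 = 0.16 per s.

0.160 per s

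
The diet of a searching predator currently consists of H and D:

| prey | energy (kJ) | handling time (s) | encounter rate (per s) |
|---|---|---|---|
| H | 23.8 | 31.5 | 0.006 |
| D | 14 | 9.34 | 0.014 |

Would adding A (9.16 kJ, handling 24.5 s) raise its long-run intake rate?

On H and D alone, R = ΣλE/(1+Σλh) = 0.3388/1.32 = 0.2567 kJ/s.
A: E/h = 9.16/24.5 = 0.3739 kJ/s.
Since 0.3739 > R, including A increases the long-run rate.

Yes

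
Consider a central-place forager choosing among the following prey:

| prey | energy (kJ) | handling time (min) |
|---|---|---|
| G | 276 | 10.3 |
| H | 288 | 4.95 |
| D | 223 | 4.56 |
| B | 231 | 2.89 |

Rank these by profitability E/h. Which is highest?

B

Profitability E/h (kJ/min): G = 276/10.3 = 26.8, H = 288/4.95 = 58.2, D = 223/4.56 = 48.9, B = 231/2.89 = 79.9.
Ranked: B > H > D > G.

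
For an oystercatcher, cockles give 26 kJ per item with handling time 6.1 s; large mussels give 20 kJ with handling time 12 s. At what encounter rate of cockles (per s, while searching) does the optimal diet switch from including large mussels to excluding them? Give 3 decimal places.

0.105 per s

Drop large mussels once their profitability E₂/h₂ falls below the rate achievable on cockles alone: E₂/h₂ = λE₁/(1 + λh₁).
Solve for λ: λE₁h₂ = E₂(1 + λh₁) → λ(E₁h₂ − E₂h₁) = E₂ → λ = E₂/(E₁h₂ − E₂h₁).
λ = 20/(26×12 − 20×6.1) = 20/190 = 0.1053 per s.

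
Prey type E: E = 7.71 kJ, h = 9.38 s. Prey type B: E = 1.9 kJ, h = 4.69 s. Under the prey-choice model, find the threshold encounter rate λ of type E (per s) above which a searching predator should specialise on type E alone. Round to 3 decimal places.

0.104 per s

At the threshold, the rate on type E alone equals the profitability of type B: λ·7.71/(1 + λ·9.38) = 1.9/4.69 = 0.4051.
Rearranging, λ(7.71 − 0.4051×9.38) = 0.4051, so λ = 0.4051/3.91 = 0.1036 per s.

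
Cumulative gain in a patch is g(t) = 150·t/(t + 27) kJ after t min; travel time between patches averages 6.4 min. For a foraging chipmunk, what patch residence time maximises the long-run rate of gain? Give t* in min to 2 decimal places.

13.15 min

Maximise g(t)/(T+t): set derivative to zero → g'(t)(T+t) = g(t).
g'(t) = 150·27/(t + 27)². Setting 150·27/(t+27)² = 150t/[(t+27)(6.4+t)] gives 27(6.4+t) = t(t+27), so t² = 27×6.4 = 172.8.
t* = √172.8 = 13.15 min.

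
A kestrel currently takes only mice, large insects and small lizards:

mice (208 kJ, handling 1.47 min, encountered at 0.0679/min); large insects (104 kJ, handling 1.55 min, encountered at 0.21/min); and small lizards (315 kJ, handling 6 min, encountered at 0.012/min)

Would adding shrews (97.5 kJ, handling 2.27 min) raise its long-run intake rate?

Intake rate on the current diet: R = (0.0679×208 + 0.21×104 + 0.012×315) / (1 + 0.0679×1.47 + 0.21×1.55 + 0.012×6) = 39.74/1.497 = 26.54 kJ/min.
Profitability of shrews: 97.5/2.27 = 42.95 kJ/min.
Since 42.95 > R, including shrews increases the long-run rate.

Yes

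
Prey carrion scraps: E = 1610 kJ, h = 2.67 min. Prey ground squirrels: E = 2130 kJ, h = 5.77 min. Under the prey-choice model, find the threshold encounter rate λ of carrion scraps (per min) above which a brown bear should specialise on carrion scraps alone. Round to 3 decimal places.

At the threshold, the rate on carrion scraps alone equals the profitability of ground squirrels: λ·1610/(1 + λ·2.67) = 2130/5.77 = 369.2.
Rearranging, λ(1610 − 369.2×2.67) = 369.2, so λ = 369.2/624.4 = 0.5912 per min.

0.591 per min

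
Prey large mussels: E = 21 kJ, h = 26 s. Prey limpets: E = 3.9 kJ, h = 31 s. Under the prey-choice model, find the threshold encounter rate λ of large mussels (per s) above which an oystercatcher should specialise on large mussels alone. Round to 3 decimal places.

At the threshold, the rate on large mussels alone equals the profitability of limpets: λ·21/(1 + λ·26) = 3.9/31 = 0.1258.
Rearranging, λ(21 − 0.1258×26) = 0.1258, so λ = 0.1258/17.73 = 0.007096 per s.

0.007 per s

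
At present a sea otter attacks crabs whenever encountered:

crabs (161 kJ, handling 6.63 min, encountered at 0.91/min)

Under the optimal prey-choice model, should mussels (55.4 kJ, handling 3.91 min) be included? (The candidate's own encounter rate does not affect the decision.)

No

Intake rate on the current diet: R = (0.91×161) / (1 + 0.91×6.63) = 146.5/7.033 = 20.83 kJ/min.
mussels: E/h = 55.4/3.91 = 14.17 kJ/min.
14.17 < 20.83, so adding mussels would lower the average — exclude it.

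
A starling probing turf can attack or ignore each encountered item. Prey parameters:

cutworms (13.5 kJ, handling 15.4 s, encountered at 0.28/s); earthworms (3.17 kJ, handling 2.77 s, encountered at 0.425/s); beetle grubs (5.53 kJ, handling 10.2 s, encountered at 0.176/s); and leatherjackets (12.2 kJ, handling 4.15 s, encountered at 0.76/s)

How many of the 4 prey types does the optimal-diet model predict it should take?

Rank by E/h (kJ/s): leatherjackets 2.94, earthworms 1.14, cutworms 0.877, beetle grubs 0.542. Include each in turn until the next type's E/h falls below the running intake rate.
Rate on top 1: 2.232. earthworms: 1.14 < 2.232 → exclude; stop.
Optimal diet: leatherjackets — 1 of 4 types.

1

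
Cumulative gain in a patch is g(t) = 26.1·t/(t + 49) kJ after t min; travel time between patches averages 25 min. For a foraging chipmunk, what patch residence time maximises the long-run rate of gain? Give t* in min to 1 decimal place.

Maximise g(t)/(T+t): set derivative to zero → g'(t)(T+t) = g(t).
g'(t) = 26.1·49/(t + 49)². Setting 26.1·49/(t+49)² = 26.1t/[(t+49)(25+t)] gives 49(25+t) = t(t+49), so t² = 49×25 = 1225.
t* = √1225 = 35 min.

35.0 min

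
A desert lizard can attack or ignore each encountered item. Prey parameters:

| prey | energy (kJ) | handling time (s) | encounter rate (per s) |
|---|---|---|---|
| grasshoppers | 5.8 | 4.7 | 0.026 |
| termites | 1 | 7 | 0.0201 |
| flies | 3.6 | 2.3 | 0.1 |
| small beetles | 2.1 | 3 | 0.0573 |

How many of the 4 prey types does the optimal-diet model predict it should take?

E/h in descending order: flies 1.57, grasshoppers 1.23, small beetles 0.7, termites 0.143 kJ/s. The optimal diet is the largest prefix of this list for which every included type satisfies E_i/h_i > R on the types above it.
Rate on top 1: 0.2927. grasshoppers: 1.23 > 0.2927 → include.
Rate on top 2: 0.3778. small beetles: 0.7 > 0.3778 → include.
Rate on top 3: 0.4141. termites: 0.143 < 0.4141 → exclude; stop.
Optimal diet: flies, grasshoppers, small beetles — 3 of 4 types.

3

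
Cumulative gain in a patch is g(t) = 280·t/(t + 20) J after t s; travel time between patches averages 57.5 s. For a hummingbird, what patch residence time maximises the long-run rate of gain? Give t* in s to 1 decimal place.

Maximise g(t)/(T+t): set derivative to zero → g'(t)(T+t) = g(t).
g'(t) = 280·20/(t + 20)². Setting 280·20/(t+20)² = 280t/[(t+20)(57.5+t)] gives 20(57.5+t) = t(t+20), so t² = 20×57.5 = 1150.
t* = √1150 = 33.91 s.

33.9 s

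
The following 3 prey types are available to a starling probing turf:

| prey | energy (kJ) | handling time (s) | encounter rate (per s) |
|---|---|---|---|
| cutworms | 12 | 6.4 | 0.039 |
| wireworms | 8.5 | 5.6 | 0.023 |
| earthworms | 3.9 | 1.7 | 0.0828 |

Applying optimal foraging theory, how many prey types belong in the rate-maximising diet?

3

Profitabilities (E/h, kJ/s): earthworms 2.29, cutworms 1.88, wireworms 1.52. Add prey in this order while the next type's profitability exceeds the intake rate on those already taken.
Rate on top 1: 0.2831. cutworms: 1.88 > 0.2831 → include.
Rate on top 2: 0.5689. wireworms: 1.52 > 0.5689 → include.
Optimal diet: earthworms, cutworms, wireworms — 3 of 3 types.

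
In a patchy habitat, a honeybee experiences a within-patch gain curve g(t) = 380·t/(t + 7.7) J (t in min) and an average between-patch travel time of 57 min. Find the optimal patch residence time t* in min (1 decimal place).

Maximise g(t)/(T+t): set derivative to zero → g'(t)(T+t) = g(t).
g'(t) = 380·7.7/(t + 7.7)². Setting 380·7.7/(t+7.7)² = 380t/[(t+7.7)(57+t)] gives 7.7(57+t) = t(t+7.7), so t² = 7.7×57 = 438.9.
t* = √438.9 = 20.95 min.

20.9 min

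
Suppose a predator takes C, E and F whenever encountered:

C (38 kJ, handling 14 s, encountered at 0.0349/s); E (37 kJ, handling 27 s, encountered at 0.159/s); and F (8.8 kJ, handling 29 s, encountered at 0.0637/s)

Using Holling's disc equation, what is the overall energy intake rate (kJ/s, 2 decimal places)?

R = (0.0349×38 + 0.159×37 + 0.0637×8.8) / (1 + 0.0349×14 + 0.159×27 + 0.0637×29) = 7.77/7.629 = 1.018 kJ/s.

1.02 kJ/s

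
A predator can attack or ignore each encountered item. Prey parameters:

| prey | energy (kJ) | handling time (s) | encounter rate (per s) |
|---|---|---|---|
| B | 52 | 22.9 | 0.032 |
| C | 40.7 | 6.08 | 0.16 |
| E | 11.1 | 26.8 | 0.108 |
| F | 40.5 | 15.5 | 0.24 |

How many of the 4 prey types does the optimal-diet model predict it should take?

1

E/h in descending order: C 6.69, F 2.61, B 2.27, E 0.414 kJ/s. The optimal diet is the largest prefix of this list for which every included type satisfies E_i/h_i > R on the types above it.
Rate on top 1: 3.301. F: 2.61 < 3.301 → exclude; stop.
Optimal diet: C — 1 of 4 types.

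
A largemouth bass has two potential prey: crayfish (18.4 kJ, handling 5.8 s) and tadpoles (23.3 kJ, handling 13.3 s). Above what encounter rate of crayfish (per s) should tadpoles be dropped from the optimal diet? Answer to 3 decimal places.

0.213 per s

Drop tadpoles once their profitability E₂/h₂ falls below the rate achievable on crayfish alone: E₂/h₂ = λE₁/(1 + λh₁).
Solve for λ: λE₁h₂ = E₂(1 + λh₁) → λ(E₁h₂ − E₂h₁) = E₂ → λ = E₂/(E₁h₂ − E₂h₁).
λ = 23.3/(18.4×13.3 − 23.3×5.8) = 23.3/109.6 = 0.2126 per s.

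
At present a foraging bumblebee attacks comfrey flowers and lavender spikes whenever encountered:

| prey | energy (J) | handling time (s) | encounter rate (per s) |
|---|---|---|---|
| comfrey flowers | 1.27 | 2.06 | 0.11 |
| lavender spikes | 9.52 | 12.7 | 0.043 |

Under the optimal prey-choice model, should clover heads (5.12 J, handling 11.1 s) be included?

Yes

Intake rate on the current diet: R = (0.11×1.27 + 0.043×9.52) / (1 + 0.11×2.06 + 0.043×12.7) = 0.5491/1.773 = 0.3097 J/s.
clover heads: E/h = 5.12/11.1 = 0.4613 J/s.
Since 0.4613 > R, including clover heads increases the long-run rate.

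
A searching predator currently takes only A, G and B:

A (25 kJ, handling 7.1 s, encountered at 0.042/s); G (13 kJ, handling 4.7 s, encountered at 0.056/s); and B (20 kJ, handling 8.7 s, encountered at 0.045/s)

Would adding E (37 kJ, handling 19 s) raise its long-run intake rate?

Current rate: (0.042×25 + 0.056×13 + 0.045×20)/(1 + 0.042×7.1 + 0.056×4.7 + 0.045×8.7) = 1.371 kJ/s.
Profitability of E: 37/19 = 1.947 kJ/s.
Since 1.947 > R, including E increases the long-run rate.

Yes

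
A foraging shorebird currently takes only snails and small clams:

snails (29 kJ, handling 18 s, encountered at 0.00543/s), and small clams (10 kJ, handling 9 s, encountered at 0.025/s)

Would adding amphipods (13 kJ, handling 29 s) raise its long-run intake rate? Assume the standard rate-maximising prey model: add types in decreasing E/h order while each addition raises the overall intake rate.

On snails and small clams alone, R = ΣλE/(1+Σλh) = 0.4075/1.323 = 0.308 kJ/s.
Profitability of amphipods: 13/29 = 0.4483 kJ/s.
Since 0.4483 > R, including amphipods increases the long-run rate.

Yes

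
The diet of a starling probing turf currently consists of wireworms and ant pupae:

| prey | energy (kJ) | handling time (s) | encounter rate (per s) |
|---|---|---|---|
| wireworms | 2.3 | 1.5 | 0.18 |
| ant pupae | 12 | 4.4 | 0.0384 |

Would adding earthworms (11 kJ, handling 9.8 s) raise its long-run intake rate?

Intake rate on the current diet: R = (0.18×2.3 + 0.0384×12) / (1 + 0.18×1.5 + 0.0384×4.4) = 0.8748/1.439 = 0.6079 kJ/s.
earthworms: E/h = 11/9.8 = 1.122 kJ/s.
1.122 > 0.6079, so adding earthworms raises the average — include it.

Yes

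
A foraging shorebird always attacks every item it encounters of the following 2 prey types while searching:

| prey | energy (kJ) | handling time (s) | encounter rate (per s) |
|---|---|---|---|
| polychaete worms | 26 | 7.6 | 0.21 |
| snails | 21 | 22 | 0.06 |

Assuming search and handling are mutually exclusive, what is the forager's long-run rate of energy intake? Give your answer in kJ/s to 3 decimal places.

R = (0.21×26 + 0.06×21) / (1 + 0.21×7.6 + 0.06×22) = 6.72/3.916 = 1.716 kJ/s.

1.716 kJ/s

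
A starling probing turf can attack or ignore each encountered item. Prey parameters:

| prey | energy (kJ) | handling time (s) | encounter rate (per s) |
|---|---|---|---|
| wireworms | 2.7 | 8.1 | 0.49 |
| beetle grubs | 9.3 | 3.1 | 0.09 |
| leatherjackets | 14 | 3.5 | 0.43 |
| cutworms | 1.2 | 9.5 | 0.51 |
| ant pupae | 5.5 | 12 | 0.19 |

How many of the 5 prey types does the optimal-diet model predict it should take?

2

E/h in descending order: leatherjackets 4, beetle grubs 3, ant pupae 0.458, wireworms 0.333, cutworms 0.126 kJ/s. The optimal diet is the largest prefix of this list for which every included type satisfies E_i/h_i > R on the types above it.
Rate on top 1: 2.403. beetle grubs: 3 > 2.403 → include.
Rate on top 2: 2.463. ant pupae: 0.458 < 2.463 → exclude; stop.
Optimal diet: leatherjackets, beetle grubs — 2 of 5 types.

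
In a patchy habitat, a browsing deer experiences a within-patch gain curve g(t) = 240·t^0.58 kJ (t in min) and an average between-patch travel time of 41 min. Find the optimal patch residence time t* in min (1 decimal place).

Maximise g(t)/(T+t): set derivative to zero → g'(t)(T+t) = g(t).
g'(t) = 0.58·240·t^-0.42. Setting 0.58·240·t^-0.42 = 240·t^0.58/(41+t) gives 0.58(41+t) = t, so 0.42·t = 0.58×41.
t* = 0.58×41/0.42 = 56.62 min.

56.6 min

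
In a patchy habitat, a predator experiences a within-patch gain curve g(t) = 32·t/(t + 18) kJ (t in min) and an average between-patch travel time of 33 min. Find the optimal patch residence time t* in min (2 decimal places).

By the marginal value theorem, leave when the instantaneous gain rate g'(t) equals the habitat-wide average g(t)/(T + t).
g'(t) = 32·18/(t + 18)². Setting 32·18/(t+18)² = 32t/[(t+18)(33+t)] gives 18(33+t) = t(t+18), so t² = 18×33 = 594.
t* = √594 = 24.37 min.

24.37 min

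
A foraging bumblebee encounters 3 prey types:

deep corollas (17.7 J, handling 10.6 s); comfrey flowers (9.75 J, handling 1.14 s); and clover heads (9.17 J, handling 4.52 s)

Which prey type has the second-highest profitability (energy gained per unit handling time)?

clover heads

Profitability E/h (J/s): deep corollas = 17.7/10.6 = 1.67, comfrey flowers = 9.75/1.14 = 8.55, clover heads = 9.17/4.52 = 2.03.
Ranked: comfrey flowers > clover heads > deep corollas.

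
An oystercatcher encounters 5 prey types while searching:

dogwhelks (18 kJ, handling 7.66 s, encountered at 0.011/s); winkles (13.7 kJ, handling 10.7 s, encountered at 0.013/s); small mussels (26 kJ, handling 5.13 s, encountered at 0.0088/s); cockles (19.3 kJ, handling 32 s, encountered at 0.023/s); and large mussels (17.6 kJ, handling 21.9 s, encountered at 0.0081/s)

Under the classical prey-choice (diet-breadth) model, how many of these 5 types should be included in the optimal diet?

5

Profitabilities (E/h, kJ/s): small mussels 5.07, dogwhelks 2.35, winkles 1.28, large mussels 0.804, cockles 0.603. Add prey in this order while the next type's profitability exceeds the intake rate on those already taken.
Rate on top 1: 0.2189. dogwhelks: 2.35 > 0.2189 → include.
Rate on top 2: 0.3779. winkles: 1.28 > 0.3779 → include.
Rate on top 3: 0.4769. large mussels: 0.804 > 0.4769 → include.
Rate on top 4: 0.517. cockles: 0.603 > 0.517 → include.
Optimal diet: small mussels, dogwhelks, winkles, large mussels, cockles — 5 of 5 types.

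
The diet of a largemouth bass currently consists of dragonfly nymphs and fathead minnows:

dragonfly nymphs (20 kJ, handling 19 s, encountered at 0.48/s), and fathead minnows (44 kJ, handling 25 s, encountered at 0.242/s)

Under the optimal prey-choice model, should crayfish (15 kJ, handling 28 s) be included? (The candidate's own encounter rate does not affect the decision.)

Current rate: (0.48×20 + 0.242×44)/(1 + 0.48×19 + 0.242×25) = 1.252 kJ/s.
Profitability of crayfish: 15/28 = 0.5357 kJ/s.
0.5357 < 1.252, so adding crayfish would lower the average — exclude it.

No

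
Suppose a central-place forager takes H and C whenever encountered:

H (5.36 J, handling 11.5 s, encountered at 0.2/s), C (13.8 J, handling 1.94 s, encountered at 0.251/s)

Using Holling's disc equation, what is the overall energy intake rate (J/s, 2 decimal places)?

1.20 J/s

R = (0.2×5.36 + 0.251×13.8) / (1 + 0.2×11.5 + 0.251×1.94) = 4.536/3.787 = 1.198 J/s.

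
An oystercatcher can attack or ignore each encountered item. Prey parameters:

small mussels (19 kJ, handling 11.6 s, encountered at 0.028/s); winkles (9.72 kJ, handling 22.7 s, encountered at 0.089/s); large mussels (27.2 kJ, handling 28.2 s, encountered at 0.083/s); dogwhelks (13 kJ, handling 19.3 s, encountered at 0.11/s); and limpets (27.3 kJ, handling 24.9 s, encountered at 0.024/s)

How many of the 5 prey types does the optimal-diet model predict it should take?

3

Profitabilities (E/h, kJ/s): small mussels 1.64, limpets 1.1, large mussels 0.965, dogwhelks 0.674, winkles 0.428. Add prey in this order while the next type's profitability exceeds the intake rate on those already taken.
Rate on top 1: 0.4016. limpets: 1.1 > 0.4016 → include.
Rate on top 2: 0.6176. large mussels: 0.965 > 0.6176 → include.
Rate on top 3: 0.8081. dogwhelks: 0.674 < 0.8081 → exclude; stop.
Optimal diet: small mussels, limpets, large mussels — 3 of 5 types.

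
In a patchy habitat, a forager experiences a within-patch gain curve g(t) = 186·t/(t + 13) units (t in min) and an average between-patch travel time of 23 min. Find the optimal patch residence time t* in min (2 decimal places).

17.29 min

Maximise g(t)/(T+t): set derivative to zero → g'(t)(T+t) = g(t).
g'(t) = 186·13/(t + 13)². Setting 186·13/(t+13)² = 186t/[(t+13)(23+t)] gives 13(23+t) = t(t+13), so t² = 13×23 = 299.
t* = √299 = 17.29 min.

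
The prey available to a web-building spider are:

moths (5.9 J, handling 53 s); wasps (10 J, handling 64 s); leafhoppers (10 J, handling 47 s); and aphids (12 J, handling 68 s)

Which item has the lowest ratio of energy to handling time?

In descending order of E/h:
leafhoppers: 10/47 = 0.213 J/s
aphids: 12/68 = 0.176 J/s
wasps: 10/64 = 0.156 J/s
moths: 5.9/53 = 0.111 J/s

moths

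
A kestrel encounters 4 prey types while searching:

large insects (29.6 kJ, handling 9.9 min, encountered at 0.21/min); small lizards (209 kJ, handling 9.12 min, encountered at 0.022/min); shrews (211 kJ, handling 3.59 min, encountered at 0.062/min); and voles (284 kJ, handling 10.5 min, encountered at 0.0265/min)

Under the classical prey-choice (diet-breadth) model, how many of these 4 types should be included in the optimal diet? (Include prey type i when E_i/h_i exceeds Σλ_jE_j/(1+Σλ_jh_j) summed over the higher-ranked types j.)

Profitabilities (E/h, kJ/min): shrews 58.8, voles 27, small lizards 22.9, large insects 2.99. Add prey in this order while the next type's profitability exceeds the intake rate on those already taken.
Rate on top 1: 10.7. voles: 27 > 10.7 → include.
Rate on top 2: 13.73. small lizards: 22.9 > 13.73 → include.
Rate on top 3: 14.81. large insects: 2.99 < 14.81 → exclude; stop.
Optimal diet: shrews, voles, small lizards — 3 of 4 types.

3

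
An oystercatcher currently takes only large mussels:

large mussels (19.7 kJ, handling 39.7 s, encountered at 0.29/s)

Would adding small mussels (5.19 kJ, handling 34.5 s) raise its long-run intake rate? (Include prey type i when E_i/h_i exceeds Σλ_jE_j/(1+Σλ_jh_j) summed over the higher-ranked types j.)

No

Current rate: (0.29×19.7)/(1 + 0.29×39.7) = 0.4566 kJ/s.
Profitability of small mussels: 5.19/34.5 = 0.1504 kJ/s.
0.1504 < 0.4566, so adding small mussels would lower the average — exclude it.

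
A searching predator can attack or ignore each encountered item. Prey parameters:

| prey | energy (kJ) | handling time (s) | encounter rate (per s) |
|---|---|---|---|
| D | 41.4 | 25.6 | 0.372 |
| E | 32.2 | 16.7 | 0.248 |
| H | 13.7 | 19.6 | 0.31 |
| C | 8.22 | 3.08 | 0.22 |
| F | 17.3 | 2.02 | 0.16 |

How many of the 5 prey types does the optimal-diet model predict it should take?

2

E/h in descending order: F 8.56, C 2.67, E 1.93, D 1.62, H 0.699 kJ/s. The optimal diet is the largest prefix of this list for which every included type satisfies E_i/h_i > R on the types above it.
Rate on top 1: 2.092. C: 2.67 > 2.092 → include.
Rate on top 2: 2.287. E: 1.93 < 2.287 → exclude; stop.
Optimal diet: F, C — 2 of 5 types.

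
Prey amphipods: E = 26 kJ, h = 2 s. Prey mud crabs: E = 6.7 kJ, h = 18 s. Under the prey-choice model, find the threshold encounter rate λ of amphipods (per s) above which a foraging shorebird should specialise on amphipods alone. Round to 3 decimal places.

The zero-one rule: include mud crabs iff E₂/h₂ > λE₁/(1+λh₁). Equality gives the switch point.
λE₁h₂ = E₂ + λE₂h₁ ⇒ λ = E₂/(E₁h₂ − E₂h₁) = 6.7/(468 − 13.4) = 0.01474 per s.

0.015 per s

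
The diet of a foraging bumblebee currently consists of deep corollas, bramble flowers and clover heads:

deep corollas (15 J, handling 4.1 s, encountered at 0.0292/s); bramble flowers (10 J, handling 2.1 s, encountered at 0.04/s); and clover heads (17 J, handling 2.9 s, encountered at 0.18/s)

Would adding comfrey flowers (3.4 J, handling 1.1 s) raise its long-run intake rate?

Yes

Intake rate on the current diet: R = (0.0292×15 + 0.04×10 + 0.18×17) / (1 + 0.0292×4.1 + 0.04×2.1 + 0.18×2.9) = 3.898/1.726 = 2.259 J/s.
Profitability of comfrey flowers: 3.4/1.1 = 3.091 J/s.
3.091 > 2.259, so adding comfrey flowers raises the average — include it.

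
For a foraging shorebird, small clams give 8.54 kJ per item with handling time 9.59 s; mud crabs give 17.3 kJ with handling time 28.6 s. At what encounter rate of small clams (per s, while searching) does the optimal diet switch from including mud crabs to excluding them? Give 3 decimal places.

0.221 per s

Drop mud crabs once their profitability E₂/h₂ falls below the rate achievable on small clams alone: E₂/h₂ = λE₁/(1 + λh₁).
Solve for λ: λE₁h₂ = E₂(1 + λh₁) → λ(E₁h₂ − E₂h₁) = E₂ → λ = E₂/(E₁h₂ − E₂h₁).
λ = 17.3/(8.54×28.6 − 17.3×9.59) = 17.3/78.34 = 0.2208 per s.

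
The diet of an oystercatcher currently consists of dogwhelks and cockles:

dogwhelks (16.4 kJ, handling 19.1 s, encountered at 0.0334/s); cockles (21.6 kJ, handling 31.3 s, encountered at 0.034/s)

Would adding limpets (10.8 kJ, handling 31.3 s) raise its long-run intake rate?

Intake rate on the current diet: R = (0.0334×16.4 + 0.034×21.6) / (1 + 0.0334×19.1 + 0.034×31.3) = 1.282/2.702 = 0.4745 kJ/s.
limpets: E/h = 10.8/31.3 = 0.345 kJ/s.
Since 0.345 < R, time spent handling limpets is better spent searching.

No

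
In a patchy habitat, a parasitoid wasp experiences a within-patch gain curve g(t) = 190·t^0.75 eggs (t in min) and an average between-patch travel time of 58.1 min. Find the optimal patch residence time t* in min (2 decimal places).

174.30 min

Maximise g(t)/(T+t): set derivative to zero → g'(t)(T+t) = g(t).
g'(t) = 0.75·190·t^-0.25. Setting 0.75·190·t^-0.25 = 190·t^0.75/(58.1+t) gives 0.75(58.1+t) = t, so 0.25·t = 0.75×58.1.
t* = 0.75×58.1/0.25 = 174.3 min.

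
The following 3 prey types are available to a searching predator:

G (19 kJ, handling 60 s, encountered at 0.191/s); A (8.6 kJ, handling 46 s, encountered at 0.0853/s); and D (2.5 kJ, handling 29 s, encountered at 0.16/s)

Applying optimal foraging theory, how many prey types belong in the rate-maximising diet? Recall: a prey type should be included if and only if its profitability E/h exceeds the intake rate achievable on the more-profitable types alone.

1

Profitabilities (E/h, kJ/s): G 0.317, A 0.187, D 0.0862. Add prey in this order while the next type's profitability exceeds the intake rate on those already taken.
Rate on top 1: 0.2913. A: 0.187 < 0.2913 → exclude; stop.
Optimal diet: G — 1 of 3 types.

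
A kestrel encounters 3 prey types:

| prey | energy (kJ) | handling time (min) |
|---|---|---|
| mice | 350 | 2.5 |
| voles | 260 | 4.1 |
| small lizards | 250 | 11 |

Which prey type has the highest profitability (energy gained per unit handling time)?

Profitability E/h (kJ/min): mice = 350/2.5 = 140, voles = 260/4.1 = 63.4, small lizards = 250/11 = 22.7.
Ranked: mice > voles > small lizards.

mice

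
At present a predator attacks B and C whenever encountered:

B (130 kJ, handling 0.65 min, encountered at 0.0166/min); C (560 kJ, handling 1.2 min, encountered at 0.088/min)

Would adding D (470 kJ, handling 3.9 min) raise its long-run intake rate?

Current rate: (0.0166×130 + 0.088×560)/(1 + 0.0166×0.65 + 0.088×1.2) = 46.08 kJ/min.
D: E/h = 470/3.9 = 120.5 kJ/min.
Since 120.5 > R, including D increases the long-run rate.

Yes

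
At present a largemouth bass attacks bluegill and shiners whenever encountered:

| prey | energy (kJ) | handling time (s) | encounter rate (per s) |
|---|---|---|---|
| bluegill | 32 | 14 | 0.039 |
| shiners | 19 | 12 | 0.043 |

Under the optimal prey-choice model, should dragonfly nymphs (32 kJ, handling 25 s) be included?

On bluegill and shiners alone, R = ΣλE/(1+Σλh) = 2.065/2.062 = 1.001 kJ/s.
Profitability of dragonfly nymphs: 32/25 = 1.28 kJ/s.
Since 1.28 > R, including dragonfly nymphs increases the long-run rate.

Yes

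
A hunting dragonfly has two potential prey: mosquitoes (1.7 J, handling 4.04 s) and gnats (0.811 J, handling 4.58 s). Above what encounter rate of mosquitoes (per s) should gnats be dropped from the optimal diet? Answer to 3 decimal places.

Drop gnats once their profitability E₂/h₂ falls below the rate achievable on mosquitoes alone: E₂/h₂ = λE₁/(1 + λh₁).
Solve for λ: λE₁h₂ = E₂(1 + λh₁) → λ(E₁h₂ − E₂h₁) = E₂ → λ = E₂/(E₁h₂ − E₂h₁).
λ = 0.811/(1.7×4.58 − 0.811×4.04) = 0.811/4.51 = 0.1798 per s.

0.180 per s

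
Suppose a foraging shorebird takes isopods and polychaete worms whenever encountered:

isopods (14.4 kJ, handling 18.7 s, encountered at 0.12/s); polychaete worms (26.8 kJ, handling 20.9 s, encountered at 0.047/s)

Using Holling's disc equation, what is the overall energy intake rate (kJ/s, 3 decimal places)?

0.707 kJ/s

R = Σλ_iE_i / (1 + Σλ_ih_i)
Numerator: 0.12×14.4 + 0.047×26.8 = 2.988
Denominator: 1 + 0.12×18.7 + 0.047×20.9 = 4.226
R = 2.988/4.226 = 0.7069 kJ/s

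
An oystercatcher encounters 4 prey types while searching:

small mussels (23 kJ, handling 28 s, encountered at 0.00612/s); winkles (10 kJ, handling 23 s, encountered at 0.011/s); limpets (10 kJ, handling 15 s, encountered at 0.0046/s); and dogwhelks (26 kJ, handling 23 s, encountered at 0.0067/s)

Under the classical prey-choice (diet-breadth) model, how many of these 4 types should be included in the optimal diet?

4

E/h in descending order: dogwhelks 1.13, small mussels 0.821, limpets 0.667, winkles 0.435 kJ/s. The optimal diet is the largest prefix of this list for which every included type satisfies E_i/h_i > R on the types above it.
Rate on top 1: 0.1509. small mussels: 0.821 > 0.1509 → include.
Rate on top 2: 0.2376. limpets: 0.667 > 0.2376 → include.
Rate on top 3: 0.2589. winkles: 0.435 > 0.2589 → include.
Optimal diet: dogwhelks, small mussels, limpets, winkles — 4 of 4 types.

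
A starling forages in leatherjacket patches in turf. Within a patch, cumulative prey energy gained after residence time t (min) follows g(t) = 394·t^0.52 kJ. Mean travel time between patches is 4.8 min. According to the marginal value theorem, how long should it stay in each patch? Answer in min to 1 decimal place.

Optimal t* satisfies g'(t*) = g(t*)/(T + t*).
g'(t) = 0.52·394·t^-0.48. Setting 0.52·394·t^-0.48 = 394·t^0.52/(4.8+t) gives 0.52(4.8+t) = t, so 0.48·t = 0.52×4.8.
t* = 0.52×4.8/0.48 = 5.2 min.

5.2 min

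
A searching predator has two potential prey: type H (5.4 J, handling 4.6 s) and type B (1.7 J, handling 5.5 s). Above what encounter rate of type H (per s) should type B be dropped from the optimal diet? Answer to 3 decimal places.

0.078 per s

Drop type B once their profitability E₂/h₂ falls below the rate achievable on type H alone: E₂/h₂ = λE₁/(1 + λh₁).
Solve for λ: λE₁h₂ = E₂(1 + λh₁) → λ(E₁h₂ − E₂h₁) = E₂ → λ = E₂/(E₁h₂ − E₂h₁).
λ = 1.7/(5.4×5.5 − 1.7×4.6) = 1.7/21.88 = 0.0777 per s.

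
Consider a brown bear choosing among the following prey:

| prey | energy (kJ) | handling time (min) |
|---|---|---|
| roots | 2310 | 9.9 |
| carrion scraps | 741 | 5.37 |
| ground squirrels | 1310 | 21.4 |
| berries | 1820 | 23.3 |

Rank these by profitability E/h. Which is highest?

roots

Profitability E/h (kJ/min): roots = 2310/9.9 = 233, carrion scraps = 741/5.37 = 138, ground squirrels = 1310/21.4 = 61.2, berries = 1820/23.3 = 78.1.
Ranked: roots > carrion scraps > berries > ground squirrels.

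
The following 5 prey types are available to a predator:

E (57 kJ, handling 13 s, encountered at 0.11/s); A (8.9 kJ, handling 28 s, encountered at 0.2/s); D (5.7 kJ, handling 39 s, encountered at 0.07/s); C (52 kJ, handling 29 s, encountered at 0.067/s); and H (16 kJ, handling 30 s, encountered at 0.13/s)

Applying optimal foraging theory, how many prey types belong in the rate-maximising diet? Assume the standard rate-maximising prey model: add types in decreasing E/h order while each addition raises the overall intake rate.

E/h in descending order: E 4.38, C 1.79, H 0.533, A 0.318, D 0.146 kJ/s. The optimal diet is the largest prefix of this list for which every included type satisfies E_i/h_i > R on the types above it.
Rate on top 1: 2.58. C: 1.79 < 2.58 → exclude; stop.
Optimal diet: E — 1 of 5 types.

1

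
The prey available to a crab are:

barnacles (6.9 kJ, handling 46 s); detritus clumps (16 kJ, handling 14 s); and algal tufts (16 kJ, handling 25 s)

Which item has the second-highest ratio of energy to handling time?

In descending order of E/h:
detritus clumps: 16/14 = 1.14 kJ/s
algal tufts: 16/25 = 0.64 kJ/s
barnacles: 6.9/46 = 0.15 kJ/s

algal tufts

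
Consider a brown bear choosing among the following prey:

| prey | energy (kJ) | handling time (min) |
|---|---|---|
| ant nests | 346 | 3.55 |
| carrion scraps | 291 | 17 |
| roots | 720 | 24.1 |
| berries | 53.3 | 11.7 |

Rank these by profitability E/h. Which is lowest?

berries

Profitability E/h (kJ/min): ant nests = 346/3.55 = 97.5, carrion scraps = 291/17 = 17.1, roots = 720/24.1 = 29.9, berries = 53.3/11.7 = 4.56.
Ranked: ant nests > roots > carrion scraps > berries.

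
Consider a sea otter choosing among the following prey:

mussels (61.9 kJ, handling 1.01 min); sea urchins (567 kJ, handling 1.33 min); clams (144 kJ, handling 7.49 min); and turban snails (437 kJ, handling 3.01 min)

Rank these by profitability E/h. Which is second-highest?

Profitability E/h (kJ/min): mussels = 61.9/1.01 = 61.3, sea urchins = 567/1.33 = 426, clams = 144/7.49 = 19.2, turban snails = 437/3.01 = 145.
Ranked: sea urchins > turban snails > mussels > clams.

turban snails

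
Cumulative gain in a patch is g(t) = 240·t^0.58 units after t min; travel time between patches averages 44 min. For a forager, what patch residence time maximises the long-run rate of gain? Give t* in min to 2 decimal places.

Optimal t* satisfies g'(t*) = g(t*)/(T + t*).
g'(t) = 0.58·240·t^-0.42. Setting 0.58·240·t^-0.42 = 240·t^0.58/(44+t) gives 0.58(44+t) = t, so 0.42·t = 0.58×44.
t* = 0.58×44/0.42 = 60.76 min.

60.76 min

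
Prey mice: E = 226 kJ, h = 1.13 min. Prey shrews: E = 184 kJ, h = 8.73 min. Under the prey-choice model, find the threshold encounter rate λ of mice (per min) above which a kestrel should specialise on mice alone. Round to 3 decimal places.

0.104 per min

Drop shrews once their profitability E₂/h₂ falls below the rate achievable on mice alone: E₂/h₂ = λE₁/(1 + λh₁).
Solve for λ: λE₁h₂ = E₂(1 + λh₁) → λ(E₁h₂ − E₂h₁) = E₂ → λ = E₂/(E₁h₂ − E₂h₁).
λ = 184/(226×8.73 − 184×1.13) = 184/1765 = 0.1042 per min.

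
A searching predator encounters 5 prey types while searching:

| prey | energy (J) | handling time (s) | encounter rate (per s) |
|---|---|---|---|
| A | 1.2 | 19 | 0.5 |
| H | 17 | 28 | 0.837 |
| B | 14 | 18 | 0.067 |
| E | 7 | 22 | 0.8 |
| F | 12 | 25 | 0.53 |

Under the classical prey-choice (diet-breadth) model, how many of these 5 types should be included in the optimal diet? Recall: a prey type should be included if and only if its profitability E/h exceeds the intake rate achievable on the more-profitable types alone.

2

Profitabilities (E/h, J/s): B 0.778, H 0.607, F 0.48, E 0.318, A 0.0632. Add prey in this order while the next type's profitability exceeds the intake rate on those already taken.
Rate on top 1: 0.4252. H: 0.607 > 0.4252 → include.
Rate on top 2: 0.5915. F: 0.48 < 0.5915 → exclude; stop.
Optimal diet: B, H — 2 of 5 types.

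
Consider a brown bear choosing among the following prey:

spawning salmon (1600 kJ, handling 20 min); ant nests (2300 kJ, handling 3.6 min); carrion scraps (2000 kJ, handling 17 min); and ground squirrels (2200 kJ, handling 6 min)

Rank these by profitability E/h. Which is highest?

In descending order of E/h:
ant nests: 2300/3.6 = 639 kJ/min
ground squirrels: 2200/6 = 367 kJ/min
carrion scraps: 2000/17 = 118 kJ/min
spawning salmon: 1600/20 = 80 kJ/min

ant nests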